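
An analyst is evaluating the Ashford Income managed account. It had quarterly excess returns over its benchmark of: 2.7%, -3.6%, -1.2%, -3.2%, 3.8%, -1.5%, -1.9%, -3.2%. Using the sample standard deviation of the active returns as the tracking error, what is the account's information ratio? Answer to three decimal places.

r̄ = (2.7 − 3.6 − 1.2 − 3.2 + 3.8 − 1.5 − 1.9 − 3.2) / 8 = -1.0125%
Σ(r − r̄)² = (2.7 − (-1.0125))² + (-3.6 − (-1.0125))² + (-1.2 − (-1.0125))² + … = 54.2688
sample σ = √(54.2688 / 7) = √7.7527 = 2.7844%
IR = r̄ / tracking error = -1.0125 / 2.7844 = -0.3636

-0.364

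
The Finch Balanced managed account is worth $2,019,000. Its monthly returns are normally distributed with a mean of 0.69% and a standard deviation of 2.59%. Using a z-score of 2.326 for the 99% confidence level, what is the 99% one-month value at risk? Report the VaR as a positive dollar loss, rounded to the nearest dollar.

Return at the 99% tail: μ − z·σ = 0.69% − 2.326 × 2.59% = 0.69 − 6.02434 = -5.33434%
VaR = −(-5.33434%) × $2,019,000 = 5.33434% × $2,019,000 = $107,700

$107,700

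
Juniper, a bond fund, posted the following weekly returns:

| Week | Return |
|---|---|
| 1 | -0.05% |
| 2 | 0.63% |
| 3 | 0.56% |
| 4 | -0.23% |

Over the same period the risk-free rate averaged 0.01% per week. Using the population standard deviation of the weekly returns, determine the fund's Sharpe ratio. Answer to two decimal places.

0.58

r̄ = (-0.05 + 0.63 + 0.56 − 0.23) / 4 = 0.910 / 4 = 0.2275%
Σ(r − r̄)² = 0.5589; population σ = √(0.5589/4) = 0.3738%
Sharpe = (r̄ − rf) / σ = (0.2275 − 0.01) / 0.3738 = 0.2175 / 0.3738 = 0.5819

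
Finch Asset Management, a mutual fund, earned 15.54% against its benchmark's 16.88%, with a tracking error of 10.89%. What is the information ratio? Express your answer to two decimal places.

IR = (Rp − Rb) / TE = (15.54% − 16.88%) / 10.89% = -1.34% / 10.89% = -0.1230

-0.12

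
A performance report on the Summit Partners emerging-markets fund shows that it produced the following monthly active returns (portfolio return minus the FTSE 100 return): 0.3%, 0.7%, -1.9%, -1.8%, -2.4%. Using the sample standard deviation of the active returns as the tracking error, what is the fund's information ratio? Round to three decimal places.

Mean return r̄ = -5.10 / 5 = -1.0200%
Σ(r − r̄)² = 7.9880; sample σ = √(7.9880/4) = 1.4132%
IR = r̄ / tracking error = -1.0200 / 1.4132 = -0.7218

-0.722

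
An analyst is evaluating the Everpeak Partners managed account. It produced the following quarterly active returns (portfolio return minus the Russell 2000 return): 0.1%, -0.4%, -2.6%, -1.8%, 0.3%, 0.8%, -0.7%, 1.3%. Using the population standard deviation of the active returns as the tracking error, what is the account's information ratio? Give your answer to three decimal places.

-0.307

Mean return μ = -3.00 / 8 = -0.3750%
Σ(r − μ)² = 11.9550; population σ = √(11.9550/8) = 1.2224%
IR = μ / tracking error = -0.3750 / 1.2224 = -0.3068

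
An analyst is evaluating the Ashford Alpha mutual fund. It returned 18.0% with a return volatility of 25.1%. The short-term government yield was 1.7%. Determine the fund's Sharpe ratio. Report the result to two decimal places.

Sharpe = (Rp − Rf) / σp = (18.0% − 1.7%) / 25.1% = 16.30% / 25.1% = 0.6494

0.65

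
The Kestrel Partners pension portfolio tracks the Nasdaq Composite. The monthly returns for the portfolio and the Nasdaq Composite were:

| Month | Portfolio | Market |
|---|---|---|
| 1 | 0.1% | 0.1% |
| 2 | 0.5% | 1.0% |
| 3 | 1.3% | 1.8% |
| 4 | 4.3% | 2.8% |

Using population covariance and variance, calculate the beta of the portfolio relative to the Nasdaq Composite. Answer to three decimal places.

1.526

r̄p = 1.5500%,  r̄m = 1.4250%
Cov = Σ(rp − r̄p)(rm − r̄m) / 4 = 1.5138
Var(rm) = Σ(rm − r̄m)² / 4 = 0.9919
β = Cov / Var = 1.5138 / 0.9919 = 1.5262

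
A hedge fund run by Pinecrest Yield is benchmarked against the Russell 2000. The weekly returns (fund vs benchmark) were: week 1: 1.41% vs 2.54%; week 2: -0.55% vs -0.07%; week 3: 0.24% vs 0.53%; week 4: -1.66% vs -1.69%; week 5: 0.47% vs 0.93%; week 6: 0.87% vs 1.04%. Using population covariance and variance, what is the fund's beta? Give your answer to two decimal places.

0.77

r̄p = 0.1300%,  r̄m = 0.5467%
Cov = Σ(rp − r̄p)(rm − r̄m) / 6 = 1.2447
Var(rm) = Σ(rm − r̄m)² / 6 = 1.6245
β = Cov / Var = 1.2447 / 1.6245 = 0.7662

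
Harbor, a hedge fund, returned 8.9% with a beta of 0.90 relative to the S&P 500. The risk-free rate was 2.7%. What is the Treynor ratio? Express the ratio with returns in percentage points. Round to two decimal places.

Treynor = (Rp − Rf) / β = (8.9% − 2.7%) / 0.90 = 6.20 / 0.90 = 6.8889

6.89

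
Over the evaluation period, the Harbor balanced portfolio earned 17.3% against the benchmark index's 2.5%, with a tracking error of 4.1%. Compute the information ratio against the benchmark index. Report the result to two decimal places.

IR = (Rp − Rb) / TE = (17.3% − 2.5%) / 4.1% = 14.80% / 4.1% = 3.6098

3.61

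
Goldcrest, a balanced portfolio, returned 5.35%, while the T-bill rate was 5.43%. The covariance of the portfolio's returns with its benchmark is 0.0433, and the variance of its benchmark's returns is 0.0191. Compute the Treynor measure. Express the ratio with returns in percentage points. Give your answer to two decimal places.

β = Cov / Var = 0.0433 / 0.0191 = 2.2670
Treynor = (Rp − Rf) / β = (5.35% − 5.43%) / 2.2670 = -0.08 / 2.2670 = -0.0353

-0.04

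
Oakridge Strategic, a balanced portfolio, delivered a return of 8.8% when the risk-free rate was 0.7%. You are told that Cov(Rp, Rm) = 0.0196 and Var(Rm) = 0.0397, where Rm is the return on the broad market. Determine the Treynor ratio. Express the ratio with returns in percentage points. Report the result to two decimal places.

β = Cov / Var = 0.0196 / 0.0397 = 0.4937
Treynor = (Rp − Rf) / β = (8.8% − 0.7%) / 0.4937 = 8.10 / 0.4937 = 16.4067

16.41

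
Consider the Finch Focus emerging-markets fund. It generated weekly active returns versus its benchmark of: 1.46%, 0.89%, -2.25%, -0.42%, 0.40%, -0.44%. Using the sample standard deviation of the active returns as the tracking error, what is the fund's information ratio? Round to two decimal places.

-0.05

μ = (1.46 + 0.89 − 2.25 − 0.42 + 0.4 − 0.44) / 6 = -0.360 / 6 = -0.0600%
Σ(r − μ)² = (1.46 − (-0.0600))² + (0.89 − (-0.0600))² + (-2.25 − (-0.0600))² + … = 8.4946
σ = √[8.4946 / 5] = 1.3034%
IR = μ / tracking error = -0.0600 / 1.3034 = -0.0460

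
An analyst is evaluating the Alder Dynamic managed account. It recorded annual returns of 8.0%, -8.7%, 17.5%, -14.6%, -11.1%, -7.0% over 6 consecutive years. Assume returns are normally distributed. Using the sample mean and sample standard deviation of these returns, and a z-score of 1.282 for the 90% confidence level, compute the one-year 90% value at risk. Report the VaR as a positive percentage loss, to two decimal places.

Mean return μ = -15.90 / 6 = -2.6500%
Σ(r − μ)² = (8 − (-2.6500))² + (-8.7 − (-2.6500))² + … = 789.1750
σ = √[789.1750 / 5] = 12.5632%
VaR = −(μ − z·σ) = −(-2.6500 − 1.282 × 12.5632) = −(-18.7560) = 18.7560%

18.76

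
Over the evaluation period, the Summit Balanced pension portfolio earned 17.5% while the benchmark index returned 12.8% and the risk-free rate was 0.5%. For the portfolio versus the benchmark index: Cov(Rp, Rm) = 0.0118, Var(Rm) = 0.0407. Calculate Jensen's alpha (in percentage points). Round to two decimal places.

13.43

β = Cov / Var = 0.0118 / 0.0407 = 0.2899
E[R] = Rf + β(Rm − Rf) = 0.5% + 0.2899 × (12.8% − 0.5%) = 4.0658%
α = Rp − E[R] = 17.5% − 4.0658% = 13.4342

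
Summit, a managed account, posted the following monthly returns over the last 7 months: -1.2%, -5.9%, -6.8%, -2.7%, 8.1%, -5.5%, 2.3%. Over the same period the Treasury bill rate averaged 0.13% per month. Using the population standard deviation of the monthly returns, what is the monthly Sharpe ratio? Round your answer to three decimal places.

-0.364

r̄ = (-1.2 − 5.9 − 6.8 − 2.7 + 8.1 − 5.5 + 2.3) / 7 = -11.70 / 7 = -1.6714%
Population std dev = √[171.3743 / 7] = 4.9479%
Sharpe = (r̄ − rf) / σ = (-1.6714 − 0.13) / 4.9479 = -1.8014 / 4.9479 = -0.3641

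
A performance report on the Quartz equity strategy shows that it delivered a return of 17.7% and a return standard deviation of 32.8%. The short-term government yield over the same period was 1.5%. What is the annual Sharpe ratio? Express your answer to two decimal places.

Sharpe = (Rp − Rf) / σp = (17.7% − 1.5%) / 32.8% = 16.20% / 32.8% = 0.4939

0.49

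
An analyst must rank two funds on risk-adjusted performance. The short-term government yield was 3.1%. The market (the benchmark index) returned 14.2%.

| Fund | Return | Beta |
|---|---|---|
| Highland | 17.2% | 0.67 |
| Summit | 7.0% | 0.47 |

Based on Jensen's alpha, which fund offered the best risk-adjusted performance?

Highland: α = 17.2% − [3.1% + 0.67 × (14.2% − 3.1%)] = 6.663
Summit: α = 7.0% − [3.1% + 0.47 × (14.2% − 3.1%)] = -1.317
Highest: Highland (6.663).

Highland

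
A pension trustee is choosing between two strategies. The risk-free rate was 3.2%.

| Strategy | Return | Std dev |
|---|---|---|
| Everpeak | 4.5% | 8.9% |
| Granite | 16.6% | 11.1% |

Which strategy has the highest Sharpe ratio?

Everpeak: Sharpe ratio = (4.5% − 3.2%) / 8.9% = 0.146
Granite: Sharpe ratio = (16.6% − 3.2%) / 11.1% = 1.207
Highest: Granite (1.207).

Granite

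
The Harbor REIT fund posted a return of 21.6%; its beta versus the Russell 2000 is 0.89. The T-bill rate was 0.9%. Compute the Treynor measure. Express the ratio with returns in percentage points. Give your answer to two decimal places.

Treynor = (Rp − Rf) / β = (21.6% − 0.9%) / 0.89 = 20.70 / 0.89 = 23.2584

23.26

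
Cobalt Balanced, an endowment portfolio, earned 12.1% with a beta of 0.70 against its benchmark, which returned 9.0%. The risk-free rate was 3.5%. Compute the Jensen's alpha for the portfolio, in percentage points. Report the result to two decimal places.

4.75

CAPM expected return = Rf + β(Rm − Rf) = 3.5% + 0.70 × (9.0% − 3.5%) = 3.5 + 0.70 × 5.50 = 7.3500%
Jensen's α = Rp − E[R] = 12.1% − 7.3500% = 4.7500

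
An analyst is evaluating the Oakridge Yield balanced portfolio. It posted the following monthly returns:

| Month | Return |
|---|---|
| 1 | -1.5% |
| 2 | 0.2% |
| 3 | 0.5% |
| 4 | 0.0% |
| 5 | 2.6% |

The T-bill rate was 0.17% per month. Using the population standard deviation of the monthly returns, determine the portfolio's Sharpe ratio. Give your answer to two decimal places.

r̄ = (-1.5 + 0.2 + 0.5 + 0 + 2.6) / 5 = 0.3600%
Population std dev = √[8.6520 / 5] = 1.3154%
Sharpe = (r̄ − rf) / σ = (0.3600 − 0.17) / 1.3154 = 0.1900 / 1.3154 = 0.1444

0.14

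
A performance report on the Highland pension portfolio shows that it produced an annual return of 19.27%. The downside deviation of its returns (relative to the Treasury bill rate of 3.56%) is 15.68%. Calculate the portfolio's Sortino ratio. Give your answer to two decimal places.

Sortino = (Rp − Rf) / σd = (19.27% − 3.56%) / 15.68% = 15.71% / 15.68% = 1.0019

1.00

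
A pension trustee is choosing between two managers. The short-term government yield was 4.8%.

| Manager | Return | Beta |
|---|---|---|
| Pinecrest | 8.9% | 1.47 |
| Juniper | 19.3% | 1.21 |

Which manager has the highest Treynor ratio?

Juniper

Pinecrest: Treynor = (8.9% − 4.8%) / 1.47 = 2.789
Juniper: Treynor = (19.3% − 4.8%) / 1.21 = 11.983
Highest: Juniper (11.983).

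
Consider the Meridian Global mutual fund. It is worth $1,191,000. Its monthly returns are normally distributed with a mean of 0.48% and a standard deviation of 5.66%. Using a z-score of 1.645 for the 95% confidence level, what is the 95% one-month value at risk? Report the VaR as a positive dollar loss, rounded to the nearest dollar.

$105,174

Return at the 95% tail: μ − z·σ = 0.48% − 1.645 × 5.66% = 0.48 − 9.3107 = -8.8307%
VaR = −(-8.8307%) × $1,191,000 = 8.8307% × $1,191,000 = $105,174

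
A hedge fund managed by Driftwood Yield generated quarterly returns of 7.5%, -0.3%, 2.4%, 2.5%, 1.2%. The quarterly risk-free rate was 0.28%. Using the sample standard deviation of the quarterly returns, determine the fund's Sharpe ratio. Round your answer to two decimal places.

Mean return r̄ = 13.30 / 5 = 2.6600%
Sample σ = √[Σ(r − r̄)² / 4] = √[34.4120 / 4] = √8.6030 = 2.9331%
Sharpe = (r̄ − rf) / σ = (2.6600 − 0.28) / 2.9331 = 2.3800 / 2.9331 = 0.8114

0.81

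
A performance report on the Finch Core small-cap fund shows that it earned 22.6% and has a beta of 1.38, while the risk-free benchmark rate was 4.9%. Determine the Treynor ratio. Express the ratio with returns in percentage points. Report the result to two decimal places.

Treynor = (Rp − Rf) / β = (22.6% − 4.9%) / 1.38 = 17.70 / 1.38 = 12.8261

12.83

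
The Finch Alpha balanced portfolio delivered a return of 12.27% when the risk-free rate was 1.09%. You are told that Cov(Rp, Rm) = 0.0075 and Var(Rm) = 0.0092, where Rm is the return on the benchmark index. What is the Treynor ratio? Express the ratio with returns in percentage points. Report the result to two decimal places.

13.71

β = Cov / Var = 0.0075 / 0.0092 = 0.8152
Treynor = (Rp − Rf) / β = (12.27% − 1.09%) / 0.8152 = 11.18 / 0.8152 = 13.7144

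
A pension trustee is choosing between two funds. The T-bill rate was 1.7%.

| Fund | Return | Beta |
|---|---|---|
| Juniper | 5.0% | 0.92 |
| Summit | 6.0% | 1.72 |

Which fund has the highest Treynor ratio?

Juniper

Juniper: Treynor = (5.0% − 1.7%) / 0.92 = 3.587
Summit: Treynor = (6.0% − 1.7%) / 1.72 = 2.500
Highest: Juniper (3.587).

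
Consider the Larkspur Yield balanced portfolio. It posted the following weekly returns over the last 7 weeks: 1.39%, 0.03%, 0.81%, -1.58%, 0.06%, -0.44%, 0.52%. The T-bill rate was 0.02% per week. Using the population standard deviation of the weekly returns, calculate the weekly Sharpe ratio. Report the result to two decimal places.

Mean return r̄ = 0.790 / 7 = 0.1129%
Population σ = √[Σ(r − r̄)² / 7] = √[5.4639 / 7] = √0.7806 = 0.8835%
Sharpe = (r̄ − rf) / σ = (0.1129 − 0.02) / 0.8835 = 0.0929 / 0.8835 = 0.1051

0.11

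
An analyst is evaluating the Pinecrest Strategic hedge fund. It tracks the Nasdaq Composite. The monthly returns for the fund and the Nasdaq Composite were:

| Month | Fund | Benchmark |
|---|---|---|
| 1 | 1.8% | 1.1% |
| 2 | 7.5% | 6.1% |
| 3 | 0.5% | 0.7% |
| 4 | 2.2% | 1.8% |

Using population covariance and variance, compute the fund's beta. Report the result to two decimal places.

r̄p = 3.0000%,  r̄m = 2.4250%
Cov = Σ(rp − r̄p)(rm − r̄m) / 4 = 5.7350
Var(rm) = Σ(rm − r̄m)² / 4 = 4.6569
β = Cov / Var = 5.7350 / 4.6569 = 1.2315

1.23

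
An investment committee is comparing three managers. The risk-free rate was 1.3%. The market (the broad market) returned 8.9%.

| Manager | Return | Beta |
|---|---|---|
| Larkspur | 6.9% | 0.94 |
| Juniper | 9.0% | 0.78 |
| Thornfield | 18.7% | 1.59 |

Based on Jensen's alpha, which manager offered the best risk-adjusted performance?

Thornfield

Larkspur: α = 6.9% − [1.3% + 0.94 × (8.9% − 1.3%)] = -1.544
Juniper: α = 9.0% − [1.3% + 0.78 × (8.9% − 1.3%)] = 1.772
Thornfield: α = 18.7% − [1.3% + 1.59 × (8.9% − 1.3%)] = 5.316
Highest: Thornfield (5.316).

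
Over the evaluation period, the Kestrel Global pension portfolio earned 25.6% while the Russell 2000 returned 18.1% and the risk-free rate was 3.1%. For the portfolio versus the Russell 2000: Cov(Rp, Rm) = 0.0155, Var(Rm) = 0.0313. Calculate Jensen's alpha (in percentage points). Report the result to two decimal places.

β = Cov / Var = 0.0155 / 0.0313 = 0.4952
E[R] = Rf + β(Rm − Rf) = 3.1% + 0.4952 × (18.1% − 3.1%) = 10.5280%
α = Rp − E[R] = 25.6% − 10.5280% = 15.0720

15.07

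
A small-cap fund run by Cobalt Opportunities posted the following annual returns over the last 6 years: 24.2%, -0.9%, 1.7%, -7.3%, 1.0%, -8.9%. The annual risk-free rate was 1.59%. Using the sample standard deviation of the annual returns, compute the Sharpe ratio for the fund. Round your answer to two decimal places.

r̄ = (24.2 − 0.9 + 1.7 − 7.3 + 1 − 8.9) / 6 = 9.80 / 6 = 1.6333%
Sample σ = √[Σ(r − r̄)² / 5] = √[706.8333 / 5] = √141.3667 = 11.8898%
Sharpe = (r̄ − rf) / σ = (1.6333 − 1.59) / 11.8898 = 0.0433 / 11.8898 = 0.0036

0.00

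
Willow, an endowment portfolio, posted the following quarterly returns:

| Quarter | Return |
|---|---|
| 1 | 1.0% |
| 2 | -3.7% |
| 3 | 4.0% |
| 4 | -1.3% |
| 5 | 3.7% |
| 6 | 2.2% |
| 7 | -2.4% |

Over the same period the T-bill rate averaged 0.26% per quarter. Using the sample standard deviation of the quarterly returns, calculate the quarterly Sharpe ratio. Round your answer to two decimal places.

0.08

r̄ = (1 − 3.7 + 4 − 1.3 + 3.7 + 2.2 − 2.4) / 7 = 0.5000%
Σ(r − r̄)² = (1 − 0.5000)² + (-3.7 − 0.5000)² + … = 54.9200
σ = √[54.9200 / 6] = 3.0254%
Sharpe = (r̄ − rf) / σ = (0.5000 − 0.26) / 3.0254 = 0.2400 / 3.0254 = 0.0793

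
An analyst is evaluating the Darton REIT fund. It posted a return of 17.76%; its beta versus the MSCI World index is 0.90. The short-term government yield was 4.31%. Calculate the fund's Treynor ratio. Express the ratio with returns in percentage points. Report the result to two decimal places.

Treynor = (Rp − Rf) / β = (17.76% − 4.31%) / 0.90 = 13.45 / 0.90 = 14.9444

14.94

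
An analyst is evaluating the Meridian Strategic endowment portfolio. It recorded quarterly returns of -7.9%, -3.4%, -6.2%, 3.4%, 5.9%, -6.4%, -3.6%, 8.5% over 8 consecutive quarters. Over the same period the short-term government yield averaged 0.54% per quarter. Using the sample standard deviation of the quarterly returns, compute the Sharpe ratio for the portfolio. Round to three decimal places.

Mean return μ = -9.70 / 8 = -1.2125%
Sample std dev = √[273.1888 / 7] = 6.2472%
Sharpe = (μ − rf) / σ = (-1.2125 − 0.54) / 6.2472 = -1.7525 / 6.2472 = -0.2805

-0.281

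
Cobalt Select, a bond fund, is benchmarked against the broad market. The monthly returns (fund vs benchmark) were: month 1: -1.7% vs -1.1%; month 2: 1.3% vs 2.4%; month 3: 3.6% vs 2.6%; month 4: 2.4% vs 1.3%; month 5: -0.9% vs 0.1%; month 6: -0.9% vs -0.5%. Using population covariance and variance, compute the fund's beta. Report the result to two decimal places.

r̄p = 0.6333%,  r̄m = 0.8000%
Cov = Σ(rp − r̄p)(rm − r̄m) / 6 = 2.4650
Var(rm) = Σ(rm − r̄m)² / 6 = 1.9733
β = Cov / Var = 2.4650 / 1.9733 = 1.2492

1.25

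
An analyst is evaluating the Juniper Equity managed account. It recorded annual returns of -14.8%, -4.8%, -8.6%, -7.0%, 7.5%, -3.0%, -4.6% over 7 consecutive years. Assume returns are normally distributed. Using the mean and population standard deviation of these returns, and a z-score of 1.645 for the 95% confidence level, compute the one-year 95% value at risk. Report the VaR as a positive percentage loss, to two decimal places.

r̄ = (-14.8 − 4.8 − 8.6 − 7 + 7.5 − 3 − 4.6) / 7 = -5.0429%
Σ(r − r̄)² = (-14.8 − (-5.0429))² + (-4.8 − (-5.0429))² + (-8.6 − (-5.0429))² + … = 273.4371
population σ = √(273.4371 / 7) = √39.0624 = 6.2500%
VaR = −(r̄ − z·σ) = −(-5.0429 − 1.645 × 6.2500) = −(-15.3242) = 15.3242%

15.32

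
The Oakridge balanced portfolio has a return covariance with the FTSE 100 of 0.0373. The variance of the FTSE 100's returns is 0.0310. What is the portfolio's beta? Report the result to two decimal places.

β = Cov(Rp, Rm) / Var(Rm) = 0.0373 / 0.0310 = 1.2032

1.20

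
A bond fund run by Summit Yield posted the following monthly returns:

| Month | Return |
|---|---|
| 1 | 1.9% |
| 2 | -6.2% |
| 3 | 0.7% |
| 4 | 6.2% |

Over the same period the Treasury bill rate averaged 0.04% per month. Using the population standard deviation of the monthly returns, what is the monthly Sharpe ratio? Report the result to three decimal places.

Mean return r̄ = 2.60 / 4 = 0.6500%
Population σ = √[Σ(r − r̄)² / 4] = √[79.2900 / 4] = √19.8225 = 4.4522%
Sharpe = (r̄ − rf) / σ = (0.6500 − 0.04) / 4.4522 = 0.6100 / 4.4522 = 0.1370

0.137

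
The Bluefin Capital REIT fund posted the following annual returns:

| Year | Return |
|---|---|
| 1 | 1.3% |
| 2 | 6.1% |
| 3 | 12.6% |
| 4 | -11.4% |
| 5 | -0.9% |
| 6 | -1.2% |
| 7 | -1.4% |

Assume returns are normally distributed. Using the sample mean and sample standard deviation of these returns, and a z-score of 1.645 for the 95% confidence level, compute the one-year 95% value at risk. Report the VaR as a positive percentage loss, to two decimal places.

11.44

r̄ = (1.3 + 6.1 + 12.6 − 11.4 − 0.9 − 1.2 − 1.4) / 7 = 0.7286%
Σ(r − r̄)² = 328.1143; sample σ = √(328.1143/6) = 7.3950%
VaR = −(r̄ − z·σ) = −(0.7286 − 1.645 × 7.3950) = −(-11.4362) = 11.4362%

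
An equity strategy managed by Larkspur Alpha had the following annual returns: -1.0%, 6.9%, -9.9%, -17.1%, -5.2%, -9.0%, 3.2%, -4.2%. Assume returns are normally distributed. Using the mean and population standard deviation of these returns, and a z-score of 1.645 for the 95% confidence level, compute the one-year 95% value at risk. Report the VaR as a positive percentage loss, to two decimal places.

16.32

Mean return r̄ = -36.30 / 8 = -4.5375%
Σ(r − r̄)² = (-1 − (-4.5375))² + (6.9 − (-4.5375))² + (-9.9 − (-4.5375))² + … = 410.2388
σ = √[410.2388 / 8] = 7.1610%
VaR = −(r̄ − z·σ) = −(-4.5375 − 1.645 × 7.1610) = −(-16.3173) = 16.3173%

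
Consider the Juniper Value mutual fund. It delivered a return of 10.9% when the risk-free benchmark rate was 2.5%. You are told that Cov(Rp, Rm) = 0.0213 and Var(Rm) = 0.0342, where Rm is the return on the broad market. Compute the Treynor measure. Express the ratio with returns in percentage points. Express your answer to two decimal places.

β = Cov / Var = 0.0213 / 0.0342 = 0.6228
Treynor = (Rp − Rf) / β = (10.9% − 2.5%) / 0.6228 = 8.40 / 0.6228 = 13.4875

13.49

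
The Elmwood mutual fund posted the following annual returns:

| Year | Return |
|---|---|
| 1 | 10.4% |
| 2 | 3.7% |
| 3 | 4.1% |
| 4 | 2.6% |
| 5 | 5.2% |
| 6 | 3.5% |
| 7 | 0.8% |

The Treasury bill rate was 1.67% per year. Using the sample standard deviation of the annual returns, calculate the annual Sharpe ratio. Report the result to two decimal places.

0.88

μ = (10.4 + 3.7 + 4.1 + 2.6 + 5.2 + 3.5 + 0.8) / 7 = 4.3286%
Sample σ = √[Σ(r − μ)² / 6] = √[54.1943 / 6] = √9.0324 = 3.0054%
Sharpe = (μ − rf) / σ = (4.3286 − 1.67) / 3.0054 = 2.6586 / 3.0054 = 0.8846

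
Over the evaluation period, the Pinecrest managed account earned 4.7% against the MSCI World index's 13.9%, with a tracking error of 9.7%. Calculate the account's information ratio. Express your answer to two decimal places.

IR = (Rp − Rb) / TE = (4.7% − 13.9%) / 9.7% = -9.20% / 9.7% = -0.9485

-0.95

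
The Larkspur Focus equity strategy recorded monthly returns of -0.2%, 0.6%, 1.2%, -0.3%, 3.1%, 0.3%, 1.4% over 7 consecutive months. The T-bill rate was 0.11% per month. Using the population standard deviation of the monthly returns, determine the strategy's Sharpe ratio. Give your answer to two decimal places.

r̄ = (-0.2 + 0.6 + 1.2 − 0.3 + 3.1 + 0.3 + 1.4) / 7 = 0.8714%
Σ(r − r̄)² = 8.2743; population σ = √(8.2743/7) = 1.0872%
Sharpe = (r̄ − rf) / σ = (0.8714 − 0.11) / 1.0872 = 0.7614 / 1.0872 = 0.7003

0.70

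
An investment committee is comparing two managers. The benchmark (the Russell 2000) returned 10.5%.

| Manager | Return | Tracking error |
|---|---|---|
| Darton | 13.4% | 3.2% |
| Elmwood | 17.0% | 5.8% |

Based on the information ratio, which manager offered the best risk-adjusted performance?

Elmwood

Darton: IR = (13.4% − 10.5%) / 3.2% = 0.906
Elmwood: IR = (17.0% − 10.5%) / 5.8% = 1.121
Highest: Elmwood (1.121).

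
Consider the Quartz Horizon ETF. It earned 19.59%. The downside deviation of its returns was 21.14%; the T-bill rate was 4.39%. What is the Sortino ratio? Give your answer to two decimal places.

Sortino = (Rp − Rf) / σd = (19.59% − 4.39%) / 21.14% = 15.20% / 21.14% = 0.7190

0.72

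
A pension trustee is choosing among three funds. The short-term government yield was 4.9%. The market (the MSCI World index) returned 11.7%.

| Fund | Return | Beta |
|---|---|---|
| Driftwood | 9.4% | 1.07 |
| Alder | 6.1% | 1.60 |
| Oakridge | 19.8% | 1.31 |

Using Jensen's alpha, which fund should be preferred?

Oakridge

Driftwood: α = 9.4% − [4.9% + 1.07 × (11.7% − 4.9%)] = -2.776
Alder: α = 6.1% − [4.9% + 1.60 × (11.7% − 4.9%)] = -9.680
Oakridge: α = 19.8% − [4.9% + 1.31 × (11.7% − 4.9%)] = 5.992
Highest: Oakridge (5.992).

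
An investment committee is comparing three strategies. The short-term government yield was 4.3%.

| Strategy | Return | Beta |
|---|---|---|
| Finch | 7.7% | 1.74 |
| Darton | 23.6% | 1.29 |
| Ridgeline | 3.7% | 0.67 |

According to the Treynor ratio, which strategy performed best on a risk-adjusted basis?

Darton

Finch: Treynor = (7.7% − 4.3%) / 1.74 = 1.954
Darton: Treynor = (23.6% − 4.3%) / 1.29 = 14.961
Ridgeline: Treynor = (3.7% − 4.3%) / 0.67 = -0.896
Highest: Darton (14.961).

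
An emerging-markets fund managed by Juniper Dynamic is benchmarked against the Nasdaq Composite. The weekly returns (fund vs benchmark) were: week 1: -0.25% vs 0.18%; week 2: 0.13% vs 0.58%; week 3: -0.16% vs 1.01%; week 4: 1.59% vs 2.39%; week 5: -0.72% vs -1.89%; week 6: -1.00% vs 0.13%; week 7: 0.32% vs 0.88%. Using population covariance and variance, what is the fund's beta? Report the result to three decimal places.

r̄p = -0.0129%,  r̄m = 0.4686%
Cov = Σ(rp − r̄p)(rm − r̄m) / 7 = 0.7462
Var(rm) = Σ(rm − r̄m)² / 7 = 1.4182
β = Cov / Var = 0.7462 / 1.4182 = 0.5262

0.526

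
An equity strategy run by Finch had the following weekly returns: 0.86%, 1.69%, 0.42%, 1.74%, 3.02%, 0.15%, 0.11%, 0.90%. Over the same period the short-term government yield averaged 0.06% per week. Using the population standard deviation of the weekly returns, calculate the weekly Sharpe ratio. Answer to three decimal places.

r̄ = (0.86 + 1.69 + 0.42 + 1.74 + 3.02 + 0.15 + 0.11 + 0.9) / 8 = 1.1113%
Σ(r − r̄)² = 6.8857; population σ = √(6.8857/8) = 0.9277%
Sharpe = (r̄ − rf) / σ = (1.1113 − 0.06) / 0.9277 = 1.0513 / 0.9277 = 1.1332

1.133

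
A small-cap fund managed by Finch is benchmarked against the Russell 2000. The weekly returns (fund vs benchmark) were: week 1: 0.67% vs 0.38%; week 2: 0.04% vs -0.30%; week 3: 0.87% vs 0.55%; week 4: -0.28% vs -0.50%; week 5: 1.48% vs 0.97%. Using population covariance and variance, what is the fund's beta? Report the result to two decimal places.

1.13

r̄p = 0.5560%,  r̄m = 0.2200%
Cov = Σ(rp − r̄p)(rm − r̄m) / 5 = 0.3370
Var(rm) = Σ(rm − r̄m)² / 5 = 0.2972
β = Cov / Var = 0.3370 / 0.2972 = 1.1339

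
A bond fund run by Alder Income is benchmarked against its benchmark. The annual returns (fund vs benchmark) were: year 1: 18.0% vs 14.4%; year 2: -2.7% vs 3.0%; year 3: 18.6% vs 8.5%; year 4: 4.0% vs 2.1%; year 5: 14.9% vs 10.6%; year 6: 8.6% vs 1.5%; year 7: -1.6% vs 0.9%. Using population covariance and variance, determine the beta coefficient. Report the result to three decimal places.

1.407

r̄p = 8.5429%,  r̄m = 5.8571%
Cov = Σ(rp − r̄p)(rm − r̄m) / 7 = 33.8204
Var(rm) = Σ(rm − r̄m)² / 7 = 24.0424
β = Cov / Var = 33.8204 / 24.0424 = 1.4067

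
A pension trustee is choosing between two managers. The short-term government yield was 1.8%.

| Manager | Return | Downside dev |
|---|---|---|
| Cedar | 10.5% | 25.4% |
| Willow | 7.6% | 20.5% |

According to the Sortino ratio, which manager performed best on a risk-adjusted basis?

Cedar

Cedar: Sortino ratio = (10.5% − 1.8%) / 25.4% = 0.343
Willow: Sortino ratio = (7.6% − 1.8%) / 20.5% = 0.283
Highest: Cedar (0.343).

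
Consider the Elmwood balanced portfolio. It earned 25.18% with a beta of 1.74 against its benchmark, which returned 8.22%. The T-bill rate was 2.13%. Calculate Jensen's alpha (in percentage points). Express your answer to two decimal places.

12.45

CAPM expected return = Rf + β(Rm − Rf) = 2.13% + 1.74 × (8.22% − 2.13%) = 2.13 + 1.74 × 6.09 = 12.7266%
Jensen's α = Rp − E[R] = 25.18% − 12.7266% = 12.4534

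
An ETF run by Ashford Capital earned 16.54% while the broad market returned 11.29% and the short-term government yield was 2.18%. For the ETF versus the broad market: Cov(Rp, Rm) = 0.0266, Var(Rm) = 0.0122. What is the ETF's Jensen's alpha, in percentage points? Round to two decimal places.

β = Cov / Var = 0.0266 / 0.0122 = 2.1803
E[R] = Rf + β(Rm − Rf) = 2.18% + 2.1803 × (11.29% − 2.18%) = 22.0425%
α = Rp − E[R] = 16.54% − 22.0425% = -5.5025

-5.50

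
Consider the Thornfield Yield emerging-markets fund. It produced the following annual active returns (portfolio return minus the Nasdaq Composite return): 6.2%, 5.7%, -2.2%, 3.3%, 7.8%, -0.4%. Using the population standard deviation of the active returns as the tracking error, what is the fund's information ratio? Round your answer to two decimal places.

0.94

μ = (6.2 + 5.7 − 2.2 + 3.3 + 7.8 − 0.4) / 6 = 20.40 / 6 = 3.4000%
Population σ = √[Σ(r − μ)² / 6] = √[78.3000 / 6] = √13.0500 = 3.6125%
IR = μ / tracking error = 3.4000 / 3.6125 = 0.9412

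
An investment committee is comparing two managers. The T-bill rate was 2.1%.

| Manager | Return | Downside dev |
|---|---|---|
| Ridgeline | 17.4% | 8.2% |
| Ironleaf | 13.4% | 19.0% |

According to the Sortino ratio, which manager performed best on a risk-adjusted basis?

Ridgeline: Sortino ratio = (17.4% − 2.1%) / 8.2% = 1.866
Ironleaf: Sortino ratio = (13.4% − 2.1%) / 19.0% = 0.595
Highest: Ridgeline (1.866).

Ridgeline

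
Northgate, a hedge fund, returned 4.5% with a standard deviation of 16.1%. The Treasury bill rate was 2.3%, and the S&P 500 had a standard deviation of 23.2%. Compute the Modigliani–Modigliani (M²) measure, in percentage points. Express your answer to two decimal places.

5.47

Sharpe = (Rp − Rf) / σp = (4.5% − 2.3%) / 16.1% = 0.1366
M² = Rf + Sharpe × σm = 2.3% + 0.1366 × 23.2% = 5.4691%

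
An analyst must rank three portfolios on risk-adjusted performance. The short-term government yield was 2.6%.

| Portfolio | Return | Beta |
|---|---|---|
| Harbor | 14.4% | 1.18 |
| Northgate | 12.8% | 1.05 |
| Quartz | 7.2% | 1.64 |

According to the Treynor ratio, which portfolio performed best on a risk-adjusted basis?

Harbor: Treynor = (14.4% − 2.6%) / 1.18 = 10.000
Northgate: Treynor = (12.8% − 2.6%) / 1.05 = 9.714
Quartz: Treynor = (7.2% − 2.6%) / 1.64 = 2.805
Highest: Harbor (10.000).

Harbor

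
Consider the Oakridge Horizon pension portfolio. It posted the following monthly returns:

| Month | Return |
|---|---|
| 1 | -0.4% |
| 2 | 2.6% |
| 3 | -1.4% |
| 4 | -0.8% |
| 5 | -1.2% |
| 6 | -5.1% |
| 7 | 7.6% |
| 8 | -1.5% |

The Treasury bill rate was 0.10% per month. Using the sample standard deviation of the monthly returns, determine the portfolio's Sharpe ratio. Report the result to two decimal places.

r̄ = (-0.4 + 2.6 − 1.4 − 0.8 − 1.2 − 5.1 + 7.6 − 1.5) / 8 = -0.0250%
Σ(r − r̄)² = (-0.4 − (-0.0250))² + (2.6 − (-0.0250))² + (-1.4 − (-0.0250))² + … = 96.9750
σ = √[96.9750 / 7] = 3.7220%
Sharpe = (r̄ − rf) / σ = (-0.0250 − 0.1) / 3.7220 = -0.1250 / 3.7220 = -0.0336

-0.03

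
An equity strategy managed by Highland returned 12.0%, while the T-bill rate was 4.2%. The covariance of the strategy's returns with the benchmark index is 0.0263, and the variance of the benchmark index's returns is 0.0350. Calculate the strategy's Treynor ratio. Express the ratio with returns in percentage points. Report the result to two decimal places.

10.38

β = Cov / Var = 0.0263 / 0.0350 = 0.7514
Treynor = (Rp − Rf) / β = (12.0% − 4.2%) / 0.7514 = 7.80 / 0.7514 = 10.3806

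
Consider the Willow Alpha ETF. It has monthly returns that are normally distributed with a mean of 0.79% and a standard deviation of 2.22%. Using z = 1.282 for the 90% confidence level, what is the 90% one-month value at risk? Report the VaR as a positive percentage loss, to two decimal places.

VaR (as % loss) = −(μ − z·σ) = −(0.79% − 1.282 × 2.22%) = −(-2.05604%) = 2.05604%

2.06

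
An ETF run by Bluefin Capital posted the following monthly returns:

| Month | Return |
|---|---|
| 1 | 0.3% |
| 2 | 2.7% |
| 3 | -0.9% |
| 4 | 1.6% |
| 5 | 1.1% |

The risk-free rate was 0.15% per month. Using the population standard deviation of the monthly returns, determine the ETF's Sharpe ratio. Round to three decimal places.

μ = (0.3 + 2.7 − 0.9 + 1.6 + 1.1) / 5 = 0.9600%
Population σ = √[Σ(r − μ)² / 5] = √[7.3520 / 5] = √1.4704 = 1.2126%
Sharpe = (μ − rf) / σ = (0.9600 − 0.15) / 1.2126 = 0.8100 / 1.2126 = 0.6680

0.668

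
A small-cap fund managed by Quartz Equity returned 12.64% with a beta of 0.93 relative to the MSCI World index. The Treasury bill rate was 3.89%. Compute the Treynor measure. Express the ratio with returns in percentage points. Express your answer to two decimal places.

9.41

Treynor = (Rp − Rf) / β = (12.64% − 3.89%) / 0.93 = 8.75 / 0.93 = 9.4086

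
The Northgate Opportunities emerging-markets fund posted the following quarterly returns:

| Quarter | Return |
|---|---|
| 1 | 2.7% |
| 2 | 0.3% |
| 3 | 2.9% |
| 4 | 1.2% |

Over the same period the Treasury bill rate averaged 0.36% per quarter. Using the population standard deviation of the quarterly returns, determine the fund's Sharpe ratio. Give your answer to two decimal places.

r̄ = (2.7 + 0.3 + 2.9 + 1.2) / 4 = 1.7750%
Σ(r − r̄)² = 4.6275; population σ = √(4.6275/4) = 1.0756%
Sharpe = (r̄ − rf) / σ = (1.7750 − 0.36) / 1.0756 = 1.4150 / 1.0756 = 1.3155

1.32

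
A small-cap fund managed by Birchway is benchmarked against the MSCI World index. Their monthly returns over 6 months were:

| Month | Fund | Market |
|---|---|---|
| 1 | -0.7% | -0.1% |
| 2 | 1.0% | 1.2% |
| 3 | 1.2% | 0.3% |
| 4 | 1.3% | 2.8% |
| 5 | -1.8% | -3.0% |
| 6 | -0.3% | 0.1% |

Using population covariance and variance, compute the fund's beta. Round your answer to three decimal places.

0.579

r̄p = 0.1167%,  r̄m = 0.2167%
Cov = Σ(rp − r̄p)(rm − r̄m) / 6 = 1.7481
Var(rm) = Σ(rm − r̄m)² / 6 = 3.0181
β = Cov / Var = 1.7481 / 3.0181 = 0.5792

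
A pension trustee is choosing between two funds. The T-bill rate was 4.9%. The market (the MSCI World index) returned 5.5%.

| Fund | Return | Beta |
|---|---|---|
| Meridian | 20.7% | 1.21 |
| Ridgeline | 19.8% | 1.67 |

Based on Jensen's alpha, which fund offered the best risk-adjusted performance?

Meridian: α = 20.7% − [4.9% + 1.21 × (5.5% − 4.9%)] = 15.074
Ridgeline: α = 19.8% − [4.9% + 1.67 × (5.5% − 4.9%)] = 13.898
Highest: Meridian (15.074).

Meridian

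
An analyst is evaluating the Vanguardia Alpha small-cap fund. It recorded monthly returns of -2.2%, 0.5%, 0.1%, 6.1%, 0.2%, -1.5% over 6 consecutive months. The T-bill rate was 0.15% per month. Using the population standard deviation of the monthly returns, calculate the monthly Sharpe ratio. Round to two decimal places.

r̄ = (-2.2 + 0.5 + 0.1 + 6.1 + 0.2 − 1.5) / 6 = 3.20 / 6 = 0.5333%
Σ(r − r̄)² = (-2.2 − 0.5333)² + (0.5 − 0.5333)² + (0.1 − 0.5333)² + … = 42.8933
population σ = √(42.8933 / 6) = √7.1489 = 2.6737%
Sharpe = (r̄ − rf) / σ = (0.5333 − 0.15) / 2.6737 = 0.3833 / 2.6737 = 0.1434

0.14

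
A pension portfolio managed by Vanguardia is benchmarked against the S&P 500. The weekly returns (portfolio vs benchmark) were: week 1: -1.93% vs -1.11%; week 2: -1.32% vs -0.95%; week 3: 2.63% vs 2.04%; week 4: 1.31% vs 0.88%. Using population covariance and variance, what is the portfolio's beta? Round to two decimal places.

1.42

r̄p = 0.1725%,  r̄m = 0.2150%
Cov = Σ(rp − r̄p)(rm − r̄m) / 4 = 2.4415
Var(rm) = Σ(rm − r̄m)² / 4 = 1.7214
β = Cov / Var = 2.4415 / 1.7214 = 1.4183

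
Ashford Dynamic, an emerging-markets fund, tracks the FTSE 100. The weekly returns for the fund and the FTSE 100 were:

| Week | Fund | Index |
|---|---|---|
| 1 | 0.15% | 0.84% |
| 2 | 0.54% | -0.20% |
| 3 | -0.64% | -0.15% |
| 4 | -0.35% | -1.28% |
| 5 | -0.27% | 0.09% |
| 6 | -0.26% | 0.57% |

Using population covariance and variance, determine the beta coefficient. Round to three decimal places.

0.136

r̄p = -0.1383%,  r̄m = -0.0217%
Cov = Σ(rp − r̄p)(rm − r̄m) / 6 = 0.0619
Var(rm) = Σ(rm − r̄m)² / 6 = 0.4561
β = Cov / Var = 0.0619 / 0.4561 = 0.1357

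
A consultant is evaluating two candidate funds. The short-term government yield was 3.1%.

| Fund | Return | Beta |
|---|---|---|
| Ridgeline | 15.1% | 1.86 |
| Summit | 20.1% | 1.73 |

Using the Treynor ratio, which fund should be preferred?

Ridgeline: Treynor = (15.1% − 3.1%) / 1.86 = 6.452
Summit: Treynor = (20.1% − 3.1%) / 1.73 = 9.827
Highest: Summit (9.827).

Summit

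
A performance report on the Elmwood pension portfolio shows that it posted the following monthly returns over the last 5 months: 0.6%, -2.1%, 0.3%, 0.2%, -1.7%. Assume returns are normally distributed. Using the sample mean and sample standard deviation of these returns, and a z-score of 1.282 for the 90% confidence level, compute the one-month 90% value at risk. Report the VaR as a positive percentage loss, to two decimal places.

Mean return r̄ = -2.70 / 5 = -0.5400%
Sample std dev = √[6.3320 / 4] = 1.2582%
VaR = −(r̄ − z·σ) = −(-0.5400 − 1.282 × 1.2582) = −(-2.1530) = 2.1530%

2.15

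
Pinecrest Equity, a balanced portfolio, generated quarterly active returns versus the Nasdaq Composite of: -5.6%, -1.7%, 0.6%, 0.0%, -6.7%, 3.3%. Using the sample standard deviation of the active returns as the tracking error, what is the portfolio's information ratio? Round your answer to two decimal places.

μ = (-5.6 − 1.7 + 0.6 + 0 − 6.7 + 3.3) / 6 = -1.6833%
Σ(r − μ)² = 73.3883; sample σ = √(73.3883/5) = 3.8311%
IR = μ / tracking error = -1.6833 / 3.8311 = -0.4394

-0.44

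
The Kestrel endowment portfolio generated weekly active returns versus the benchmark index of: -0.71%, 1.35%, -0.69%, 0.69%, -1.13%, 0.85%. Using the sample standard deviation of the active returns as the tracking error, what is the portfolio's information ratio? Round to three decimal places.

0.059

r̄ = (-0.71 + 1.35 − 0.69 + 0.69 − 1.13 + 0.85) / 6 = 0.360 / 6 = 0.0600%
Σ(r − r̄)² = (-0.71 − 0.0600)² + (1.35 − 0.0600)² + (-0.69 − 0.0600)² + … = 5.2566
sample σ = √(5.2566 / 5) = √1.0513 = 1.0253%
IR = r̄ / tracking error = 0.0600 / 1.0253 = 0.0585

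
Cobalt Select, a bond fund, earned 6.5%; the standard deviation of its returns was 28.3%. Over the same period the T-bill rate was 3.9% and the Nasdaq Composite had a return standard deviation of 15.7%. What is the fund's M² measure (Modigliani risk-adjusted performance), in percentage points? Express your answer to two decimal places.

5.34

Sharpe = (Rp − Rf) / σp = (6.5% − 3.9%) / 28.3% = 0.0919
M² = Rf + Sharpe × σm = 3.9% + 0.0919 × 15.7% = 5.3428%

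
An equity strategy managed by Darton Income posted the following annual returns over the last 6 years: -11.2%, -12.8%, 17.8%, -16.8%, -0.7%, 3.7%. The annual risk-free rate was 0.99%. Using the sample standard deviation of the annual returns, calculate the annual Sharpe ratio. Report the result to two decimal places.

μ = (-11.2 − 12.8 + 17.8 − 16.8 − 0.7 + 3.7) / 6 = -3.3333%
Sample σ = √[Σ(r − μ)² / 5] = √[835.8733 / 5] = √167.1747 = 12.9296%
Sharpe = (μ − rf) / σ = (-3.3333 − 0.99) / 12.9296 = -4.3233 / 12.9296 = -0.3344

-0.33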